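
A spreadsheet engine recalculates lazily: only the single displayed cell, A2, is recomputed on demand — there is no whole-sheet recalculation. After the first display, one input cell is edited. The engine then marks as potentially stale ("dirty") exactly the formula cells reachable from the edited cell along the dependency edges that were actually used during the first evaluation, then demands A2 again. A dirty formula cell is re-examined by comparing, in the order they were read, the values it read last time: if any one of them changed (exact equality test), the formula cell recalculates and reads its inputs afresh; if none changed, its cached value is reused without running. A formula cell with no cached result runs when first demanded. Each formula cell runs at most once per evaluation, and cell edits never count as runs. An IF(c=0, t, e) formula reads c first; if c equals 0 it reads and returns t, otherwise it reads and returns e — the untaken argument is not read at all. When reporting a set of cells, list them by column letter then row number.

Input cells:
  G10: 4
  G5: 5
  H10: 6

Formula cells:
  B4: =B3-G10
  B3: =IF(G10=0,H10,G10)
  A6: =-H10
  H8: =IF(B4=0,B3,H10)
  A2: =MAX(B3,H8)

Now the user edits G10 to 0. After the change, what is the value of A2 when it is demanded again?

New value of A2: 6.

First evaluation (everything demanded from the output):
  B3 = IF(G10=0: G10=4 -> else branch G10) = 4
  B4 = 4 - 4 = 0
  H8 = IF(B4=0: B4=0 -> then branch B3) = 4
  A2 = MAX(4, 4) = 4

Propagation after the edit:
  B3: runs — G10 4->0; G10 4->0; result 6.
  B4: runs — B3 4->6; G10 4->0; result 6.
  H8: runs — B4 0->6; B3 4->6; result 6.
  A2: runs — B3 4->6; H8 4->6; result 6.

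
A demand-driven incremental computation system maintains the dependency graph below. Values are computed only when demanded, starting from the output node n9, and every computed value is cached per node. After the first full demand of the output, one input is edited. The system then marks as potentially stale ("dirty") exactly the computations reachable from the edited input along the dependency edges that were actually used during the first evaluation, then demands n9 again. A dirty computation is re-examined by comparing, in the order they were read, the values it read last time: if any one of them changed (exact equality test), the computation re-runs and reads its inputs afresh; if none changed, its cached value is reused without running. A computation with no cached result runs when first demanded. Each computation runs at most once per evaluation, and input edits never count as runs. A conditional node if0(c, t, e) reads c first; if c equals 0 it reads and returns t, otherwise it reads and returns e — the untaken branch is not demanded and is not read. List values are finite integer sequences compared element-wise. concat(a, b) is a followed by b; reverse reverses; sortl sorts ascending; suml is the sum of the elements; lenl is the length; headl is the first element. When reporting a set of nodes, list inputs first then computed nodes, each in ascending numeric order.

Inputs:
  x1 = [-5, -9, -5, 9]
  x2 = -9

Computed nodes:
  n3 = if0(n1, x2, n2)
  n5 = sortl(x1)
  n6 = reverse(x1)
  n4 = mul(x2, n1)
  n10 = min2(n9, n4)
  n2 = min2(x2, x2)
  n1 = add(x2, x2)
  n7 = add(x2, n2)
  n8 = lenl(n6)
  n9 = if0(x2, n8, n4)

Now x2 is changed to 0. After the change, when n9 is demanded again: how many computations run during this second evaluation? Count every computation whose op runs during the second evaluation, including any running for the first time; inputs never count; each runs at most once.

Computations that run: n6, n8, n9 — 3 in total.
Key observation: a condition flipped, so demand moved to the other branch — n1, n4 are never re-examined.

First evaluation (everything demanded from the output):
  n1 = add(-9, -9) = -18
  n4 = mul(-9, -18) = 162
  n9 = if0(x2=-9 -> else branch n4) = 162

Propagation after the edit:
  n1: marked dirty but never re-examined — demand shifted away from it.
  n4: marked dirty but never re-examined — demand shifted away from it.
  n6: demanded for the first time — runs, produces [9, -5, -9, -5].
  n8: demanded for the first time — runs, produces 4.
  n9: runs — x2 -9->0; result 4.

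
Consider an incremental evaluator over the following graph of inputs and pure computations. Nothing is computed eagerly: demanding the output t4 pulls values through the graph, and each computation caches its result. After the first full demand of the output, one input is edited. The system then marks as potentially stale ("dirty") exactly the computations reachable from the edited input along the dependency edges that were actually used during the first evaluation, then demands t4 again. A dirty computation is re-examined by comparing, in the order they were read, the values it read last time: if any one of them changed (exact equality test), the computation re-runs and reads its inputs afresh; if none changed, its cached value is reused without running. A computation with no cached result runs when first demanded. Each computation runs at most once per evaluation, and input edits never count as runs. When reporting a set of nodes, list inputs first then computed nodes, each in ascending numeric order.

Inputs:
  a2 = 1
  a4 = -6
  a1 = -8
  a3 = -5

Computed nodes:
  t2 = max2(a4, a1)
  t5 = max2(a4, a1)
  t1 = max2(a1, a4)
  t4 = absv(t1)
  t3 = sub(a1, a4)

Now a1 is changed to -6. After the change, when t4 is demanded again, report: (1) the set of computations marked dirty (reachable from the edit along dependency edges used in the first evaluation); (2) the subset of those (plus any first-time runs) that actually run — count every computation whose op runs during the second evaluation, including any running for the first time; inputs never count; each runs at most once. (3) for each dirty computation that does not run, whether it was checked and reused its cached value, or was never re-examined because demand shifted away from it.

Dirty set: t1, t4.
Run set: t1 (1 run).
Re-examined without running (cache reused): t4.
The important point: t1 recomputes to an identical value, and the output ends up unchanged.

Initial pass — values computed on the first demand:
  t1 = max2(-8, -6) = -6
  t4 = absv(-6) = 6

Second demand — change propagation:
  t1: re-runs because a1 -8->-6; new result -6 (unchanged).
  t4: re-examined; everything it read last time is the same (t1 unchanged) — cache 6 kept, no run.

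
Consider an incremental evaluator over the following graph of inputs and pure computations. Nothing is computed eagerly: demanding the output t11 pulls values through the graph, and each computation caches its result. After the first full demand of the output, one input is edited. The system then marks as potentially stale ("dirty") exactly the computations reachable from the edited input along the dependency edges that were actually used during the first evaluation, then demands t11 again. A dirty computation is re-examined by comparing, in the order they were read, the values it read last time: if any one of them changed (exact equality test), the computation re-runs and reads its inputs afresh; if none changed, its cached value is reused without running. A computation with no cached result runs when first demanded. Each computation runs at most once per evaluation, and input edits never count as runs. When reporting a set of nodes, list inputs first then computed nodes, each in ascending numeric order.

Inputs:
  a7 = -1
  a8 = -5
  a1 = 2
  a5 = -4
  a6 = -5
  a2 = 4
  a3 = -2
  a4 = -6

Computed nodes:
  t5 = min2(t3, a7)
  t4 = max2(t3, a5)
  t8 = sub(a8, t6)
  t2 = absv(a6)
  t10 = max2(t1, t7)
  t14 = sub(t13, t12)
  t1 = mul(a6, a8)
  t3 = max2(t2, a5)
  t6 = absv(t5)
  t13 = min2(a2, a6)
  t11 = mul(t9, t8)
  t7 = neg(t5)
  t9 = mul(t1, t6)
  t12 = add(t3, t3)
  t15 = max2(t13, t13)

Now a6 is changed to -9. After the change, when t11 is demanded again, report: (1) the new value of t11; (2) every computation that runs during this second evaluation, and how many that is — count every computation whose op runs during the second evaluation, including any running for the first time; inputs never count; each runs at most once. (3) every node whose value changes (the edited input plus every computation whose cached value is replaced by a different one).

Initial pass — values computed on the first demand:
  t1 = mul(-5, -5) = 25
  t2 = absv(-5) = 5
  t3 = max2(5, -4) = 5
  t5 = min2(5, -1) = -1
  t6 = absv(-1) = 1
  t8 = sub(-5, 1) = -6
  t9 = mul(25, 1) = 25
  t11 = mul(25, -6) = -150

Second demand — change propagation:
  t1: re-runs because a6 -5->-9; new result 45.
  t2: re-runs because a6 -5->-9; new result 9.
  t3: re-runs because t2 5->9; new result 9.
  t5: re-runs because t3 5->9; new result -1 (unchanged).
  t6: re-examined; everything it read last time is the same (t5 unchanged) — cache 1 kept, no run.
  t8: re-examined; everything it read last time is the same (a8 unchanged, t6 unchanged) — cache -6 kept, no run.
  t9: re-runs because t1 25->45; new result 45.
  t11: re-runs because t9 25->45; new result -270.

The important point: at t6 every value read last time is unchanged, so the dirty flag clears without a run.

t11 now evaluates to -270.
Run set: t1, t2, t3, t5, t9, t11 (6 run).
Changed values: a6, t1, t2, t3, t9, t11.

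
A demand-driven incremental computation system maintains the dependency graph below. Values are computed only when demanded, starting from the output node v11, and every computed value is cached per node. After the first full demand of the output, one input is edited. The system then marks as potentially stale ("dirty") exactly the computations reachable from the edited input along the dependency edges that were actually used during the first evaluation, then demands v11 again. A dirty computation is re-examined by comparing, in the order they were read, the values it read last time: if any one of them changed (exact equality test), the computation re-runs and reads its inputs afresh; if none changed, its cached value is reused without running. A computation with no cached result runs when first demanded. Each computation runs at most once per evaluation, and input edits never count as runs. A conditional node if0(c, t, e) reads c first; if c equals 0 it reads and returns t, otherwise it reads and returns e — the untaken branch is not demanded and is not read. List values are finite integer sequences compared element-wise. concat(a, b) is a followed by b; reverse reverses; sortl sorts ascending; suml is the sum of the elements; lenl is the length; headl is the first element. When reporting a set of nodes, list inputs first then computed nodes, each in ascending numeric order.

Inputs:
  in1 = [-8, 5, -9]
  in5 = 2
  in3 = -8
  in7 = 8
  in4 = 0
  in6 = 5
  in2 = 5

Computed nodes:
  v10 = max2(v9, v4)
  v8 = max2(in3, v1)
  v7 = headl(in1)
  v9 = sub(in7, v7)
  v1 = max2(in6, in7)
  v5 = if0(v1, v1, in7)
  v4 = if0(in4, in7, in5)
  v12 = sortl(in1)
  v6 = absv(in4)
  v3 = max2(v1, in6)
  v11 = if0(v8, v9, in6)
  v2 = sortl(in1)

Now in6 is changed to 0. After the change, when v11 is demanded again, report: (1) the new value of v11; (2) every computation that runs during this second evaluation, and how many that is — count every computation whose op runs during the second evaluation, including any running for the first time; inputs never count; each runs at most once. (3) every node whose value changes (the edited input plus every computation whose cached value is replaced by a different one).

First evaluation (everything demanded from the output):
  v1 = max2(5, 8) = 8
  v8 = max2(-8, 8) = 8
  v11 = if0(v8=8 -> else branch in6) = 5

Propagation after the edit:
  v1: runs — in6 5->0; result 8 (same value as before).
  v8: checked — values it read are unchanged (in3 unchanged, v1 unchanged); reused cached 8 without running.
  v11: runs — in6 5->0; result 0.

Key observation: the cutoff stops propagation at v8 — its inputs' values are unchanged, so it reuses its cache.

New value of v11: 0.
Computations that run: v1, v11 — 2 in total.
Values that change: in6, v11.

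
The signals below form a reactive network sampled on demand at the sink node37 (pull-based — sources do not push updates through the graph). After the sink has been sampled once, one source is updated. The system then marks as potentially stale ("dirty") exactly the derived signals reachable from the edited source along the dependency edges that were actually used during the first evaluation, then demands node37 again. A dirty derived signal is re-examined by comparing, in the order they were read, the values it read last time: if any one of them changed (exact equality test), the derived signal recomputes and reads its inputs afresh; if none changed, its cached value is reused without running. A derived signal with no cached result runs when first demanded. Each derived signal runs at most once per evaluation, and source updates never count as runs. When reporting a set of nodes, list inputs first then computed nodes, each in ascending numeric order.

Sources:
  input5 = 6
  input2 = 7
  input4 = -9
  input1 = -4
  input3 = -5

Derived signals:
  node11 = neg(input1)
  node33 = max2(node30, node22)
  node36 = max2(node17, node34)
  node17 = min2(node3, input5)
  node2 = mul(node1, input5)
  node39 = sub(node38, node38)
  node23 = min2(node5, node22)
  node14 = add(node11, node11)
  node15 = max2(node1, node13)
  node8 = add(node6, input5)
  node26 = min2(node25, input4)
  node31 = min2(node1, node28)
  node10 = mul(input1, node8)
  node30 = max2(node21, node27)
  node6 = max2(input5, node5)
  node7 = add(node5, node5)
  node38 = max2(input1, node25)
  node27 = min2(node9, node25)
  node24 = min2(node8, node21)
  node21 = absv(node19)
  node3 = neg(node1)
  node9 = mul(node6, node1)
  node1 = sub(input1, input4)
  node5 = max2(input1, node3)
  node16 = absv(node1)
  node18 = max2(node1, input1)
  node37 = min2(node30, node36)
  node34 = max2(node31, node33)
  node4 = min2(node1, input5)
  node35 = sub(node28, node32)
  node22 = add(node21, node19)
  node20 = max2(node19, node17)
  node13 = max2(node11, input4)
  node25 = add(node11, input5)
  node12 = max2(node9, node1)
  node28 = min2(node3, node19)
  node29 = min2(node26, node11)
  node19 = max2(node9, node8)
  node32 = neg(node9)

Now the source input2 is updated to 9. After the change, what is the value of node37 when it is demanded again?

Initial pass — values computed on the first demand:
  node1 = sub(-4, -9) = 5
  node3 = neg(5) = -5
  node5 = max2(-4, -5) = -4
  node6 = max2(6, -4) = 6
  node8 = add(6, 6) = 12
  node9 = mul(6, 5) = 30
  node11 = neg(-4) = 4
  node17 = min2(-5, 6) = -5
  node19 = max2(30, 12) = 30
  node21 = absv(30) = 30
  node22 = add(30, 30) = 60
  node25 = add(4, 6) = 10
  node27 = min2(30, 10) = 10
  node28 = min2(-5, 30) = -5
  node30 = max2(30, 10) = 30
  node31 = min2(5, -5) = -5
  node33 = max2(30, 60) = 60
  node34 = max2(-5, 60) = 60
  node36 = max2(-5, 60) = 60
  node37 = min2(30, 60) = 30

Second demand — change propagation:
  no demanded computation ever read input2, so the edit dirties nothing and nothing runs.

The important point: nothing the output needs ever reads input2, so the edit is invisible to it.

node37 now evaluates to 30.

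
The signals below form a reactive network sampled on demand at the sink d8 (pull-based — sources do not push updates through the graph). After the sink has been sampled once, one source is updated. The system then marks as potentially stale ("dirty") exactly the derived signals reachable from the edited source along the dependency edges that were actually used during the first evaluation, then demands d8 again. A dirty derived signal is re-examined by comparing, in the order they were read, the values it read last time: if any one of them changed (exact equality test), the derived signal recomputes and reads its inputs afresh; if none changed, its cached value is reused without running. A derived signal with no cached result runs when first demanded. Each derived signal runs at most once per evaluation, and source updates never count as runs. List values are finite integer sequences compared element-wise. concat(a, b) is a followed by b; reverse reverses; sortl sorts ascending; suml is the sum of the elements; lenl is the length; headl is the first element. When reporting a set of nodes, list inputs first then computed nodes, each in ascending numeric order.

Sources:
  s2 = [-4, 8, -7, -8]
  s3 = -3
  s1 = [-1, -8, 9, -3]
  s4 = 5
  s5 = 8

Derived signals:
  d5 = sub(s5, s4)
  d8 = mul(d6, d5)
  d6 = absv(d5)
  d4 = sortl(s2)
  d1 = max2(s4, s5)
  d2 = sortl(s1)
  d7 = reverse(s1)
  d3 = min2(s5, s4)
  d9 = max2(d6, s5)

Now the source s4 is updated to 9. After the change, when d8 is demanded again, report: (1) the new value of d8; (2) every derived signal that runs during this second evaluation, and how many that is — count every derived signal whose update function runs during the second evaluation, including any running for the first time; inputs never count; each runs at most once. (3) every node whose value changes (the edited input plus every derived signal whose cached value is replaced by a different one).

d8 now evaluates to -1.
Run set: d5, d6, d8 (3 run).
Changed values: s4, d5, d6, d8.

Initial pass — values computed on the first demand:
  d5 = sub(8, 5) = 3
  d6 = absv(3) = 3
  d8 = mul(3, 3) = 9

Second demand — change propagation:
  d5: re-runs because s4 5->9; new result -1.
  d6: re-runs because d5 3->-1; new result 1.
  d8: re-runs because d6 3->1; d5 3->-1; new result -1.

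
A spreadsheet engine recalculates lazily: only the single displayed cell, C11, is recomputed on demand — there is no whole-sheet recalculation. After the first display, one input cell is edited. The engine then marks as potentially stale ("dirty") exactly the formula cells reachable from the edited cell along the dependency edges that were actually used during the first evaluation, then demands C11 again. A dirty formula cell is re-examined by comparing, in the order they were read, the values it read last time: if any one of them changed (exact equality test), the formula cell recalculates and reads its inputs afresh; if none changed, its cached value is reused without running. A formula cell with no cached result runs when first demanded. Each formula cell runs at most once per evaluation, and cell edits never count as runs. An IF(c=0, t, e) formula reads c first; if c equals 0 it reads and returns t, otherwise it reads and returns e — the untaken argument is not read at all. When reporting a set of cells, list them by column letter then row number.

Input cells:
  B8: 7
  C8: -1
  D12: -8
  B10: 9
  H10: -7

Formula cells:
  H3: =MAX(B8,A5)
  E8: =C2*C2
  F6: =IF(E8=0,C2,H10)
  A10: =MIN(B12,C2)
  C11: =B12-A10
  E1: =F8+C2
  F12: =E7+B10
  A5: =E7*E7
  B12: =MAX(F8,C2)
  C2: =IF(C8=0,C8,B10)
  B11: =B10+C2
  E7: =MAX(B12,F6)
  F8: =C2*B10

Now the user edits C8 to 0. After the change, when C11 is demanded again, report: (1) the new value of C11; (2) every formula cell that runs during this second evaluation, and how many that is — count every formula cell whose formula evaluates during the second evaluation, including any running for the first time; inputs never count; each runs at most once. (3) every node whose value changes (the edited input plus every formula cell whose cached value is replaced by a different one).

New value of C11: 0.
Formula cells that run: A10, B12, C2, C11, F8 — 5 in total.
Values that change: A10, B12, C2, C8, C11, F8.

First evaluation (everything demanded from the output):
  C2 = IF(C8=0: C8=-1 -> else branch B10) = 9
  F8 = 9 * 9 = 81
  B12 = MAX(81, 9) = 81
  A10 = MIN(81, 9) = 9
  C11 = 81 - 9 = 72

Propagation after the edit:
  C2: runs — C8 -1->0; result 0.
  F8: runs — C2 9->0; result 0.
  B12: runs — F8 81->0; C2 9->0; result 0.
  A10: runs — B12 81->0; C2 9->0; result 0.
  C11: runs — B12 81->0; A10 9->0; result 0.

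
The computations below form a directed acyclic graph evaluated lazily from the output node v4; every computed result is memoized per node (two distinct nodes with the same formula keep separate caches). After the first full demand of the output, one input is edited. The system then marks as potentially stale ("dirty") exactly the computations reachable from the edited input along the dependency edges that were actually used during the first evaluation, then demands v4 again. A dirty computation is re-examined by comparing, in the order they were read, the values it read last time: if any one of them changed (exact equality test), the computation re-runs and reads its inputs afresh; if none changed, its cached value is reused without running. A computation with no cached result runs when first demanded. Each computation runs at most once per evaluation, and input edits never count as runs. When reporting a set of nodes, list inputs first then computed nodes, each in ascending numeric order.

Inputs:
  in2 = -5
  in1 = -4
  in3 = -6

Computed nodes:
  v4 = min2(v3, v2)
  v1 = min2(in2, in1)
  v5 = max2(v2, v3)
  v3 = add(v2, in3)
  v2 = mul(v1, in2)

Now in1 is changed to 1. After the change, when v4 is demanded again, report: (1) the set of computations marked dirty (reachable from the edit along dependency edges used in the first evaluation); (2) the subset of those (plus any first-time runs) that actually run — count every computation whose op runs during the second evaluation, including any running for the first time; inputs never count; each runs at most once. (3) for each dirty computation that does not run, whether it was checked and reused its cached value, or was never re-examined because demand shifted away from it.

First demand of the output computes:
  v1 = min2(-5, -4) = -5
  v2 = mul(-5, -5) = 25
  v3 = add(25, -6) = 19
  v4 = min2(19, 25) = 19

After the edit, cleaning proceeds:
  v1: a read changed (in1 -4->1) — executes, giving -5 — identical to its old value.
  v2: dirty, but its reads are unchanged (v1 unchanged, in2 unchanged); cached 25 stands.
  v3: dirty, but its reads are unchanged (v2 unchanged, in3 unchanged); cached 19 stands.
  v4: dirty, but its reads are unchanged (v3 unchanged, v2 unchanged); cached 19 stands.

Note the absorption at v1: it re-runs yet its value is the same, leaving the output's value untouched.

The edit dirties: v1, v2, v3, v4.
1 computations run: v1.
Cache hits after checking: v2, v3, v4.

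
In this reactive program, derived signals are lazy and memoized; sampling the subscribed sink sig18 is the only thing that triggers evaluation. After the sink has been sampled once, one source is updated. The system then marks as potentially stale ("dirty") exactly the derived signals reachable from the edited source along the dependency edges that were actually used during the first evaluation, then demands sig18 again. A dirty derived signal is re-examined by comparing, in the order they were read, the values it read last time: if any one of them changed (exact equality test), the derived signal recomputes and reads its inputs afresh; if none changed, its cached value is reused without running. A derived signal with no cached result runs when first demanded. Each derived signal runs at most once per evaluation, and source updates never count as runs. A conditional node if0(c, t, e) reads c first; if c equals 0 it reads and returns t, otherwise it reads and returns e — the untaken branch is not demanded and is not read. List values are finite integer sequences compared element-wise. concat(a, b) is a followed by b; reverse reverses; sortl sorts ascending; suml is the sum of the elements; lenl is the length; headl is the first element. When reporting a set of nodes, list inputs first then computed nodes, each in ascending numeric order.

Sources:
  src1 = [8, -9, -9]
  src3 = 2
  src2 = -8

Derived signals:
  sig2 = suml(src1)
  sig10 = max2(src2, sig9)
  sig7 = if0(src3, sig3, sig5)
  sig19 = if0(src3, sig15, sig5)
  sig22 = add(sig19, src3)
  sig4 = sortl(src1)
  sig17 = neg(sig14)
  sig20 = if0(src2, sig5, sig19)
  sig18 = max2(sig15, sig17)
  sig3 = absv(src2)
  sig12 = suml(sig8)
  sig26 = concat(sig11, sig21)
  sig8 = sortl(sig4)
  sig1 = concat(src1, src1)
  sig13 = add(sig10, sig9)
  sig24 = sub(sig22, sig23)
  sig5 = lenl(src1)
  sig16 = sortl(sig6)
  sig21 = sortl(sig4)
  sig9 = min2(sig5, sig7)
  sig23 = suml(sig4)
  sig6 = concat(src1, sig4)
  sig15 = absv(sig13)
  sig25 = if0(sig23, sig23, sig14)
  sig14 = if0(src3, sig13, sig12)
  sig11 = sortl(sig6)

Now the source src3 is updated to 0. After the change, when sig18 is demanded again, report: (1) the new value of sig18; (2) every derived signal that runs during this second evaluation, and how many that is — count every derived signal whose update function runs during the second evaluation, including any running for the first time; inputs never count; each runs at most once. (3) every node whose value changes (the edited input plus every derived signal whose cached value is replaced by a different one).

First demand of the output computes:
  sig4 = sortl([8, -9, -9]) = [-9, -9, 8]
  sig5 = lenl([8, -9, -9]) = 3
  sig7 = if0(src3=2 -> else branch sig5) = 3
  sig8 = sortl([-9, -9, 8]) = [-9, -9, 8]
  sig9 = min2(3, 3) = 3
  sig10 = max2(-8, 3) = 3
  sig12 = suml([-9, -9, 8]) = -10
  sig13 = add(3, 3) = 6
  sig14 = if0(src3=2 -> else branch sig12) = -10
  sig15 = absv(6) = 6
  sig17 = neg(-10) = 10
  sig18 = max2(6, 10) = 10

After the edit, cleaning proceeds:
  sig3: had never run; runs now, result 8.
  sig7: a read changed (src3 2->0) — executes, giving 8.
  sig9: a read changed (sig7 3->8) — executes, giving 3 — identical to its old value.
  sig10: dirty, but its reads are unchanged (src2 unchanged, sig9 unchanged); cached 3 stands.
  sig13: dirty, but its reads are unchanged (sig10 unchanged, sig9 unchanged); cached 6 stands.
  sig14: a read changed (src3 2->0) — executes, giving 6.
  sig15: dirty, but its reads are unchanged (sig13 unchanged); cached 6 stands.
  sig17: a read changed (sig14 -10->6) — executes, giving -6.
  sig18: a read changed (sig17 10->-6) — executes, giving 6.

Note the branch switch — sig3 had no cache and runs now for the first time.

Demanding sig18 again yields 6.
6 derived signals run: sig3, sig7, sig9, sig14, sig17, sig18.
The nodes whose values change: src3, sig7, sig14, sig17, sig18.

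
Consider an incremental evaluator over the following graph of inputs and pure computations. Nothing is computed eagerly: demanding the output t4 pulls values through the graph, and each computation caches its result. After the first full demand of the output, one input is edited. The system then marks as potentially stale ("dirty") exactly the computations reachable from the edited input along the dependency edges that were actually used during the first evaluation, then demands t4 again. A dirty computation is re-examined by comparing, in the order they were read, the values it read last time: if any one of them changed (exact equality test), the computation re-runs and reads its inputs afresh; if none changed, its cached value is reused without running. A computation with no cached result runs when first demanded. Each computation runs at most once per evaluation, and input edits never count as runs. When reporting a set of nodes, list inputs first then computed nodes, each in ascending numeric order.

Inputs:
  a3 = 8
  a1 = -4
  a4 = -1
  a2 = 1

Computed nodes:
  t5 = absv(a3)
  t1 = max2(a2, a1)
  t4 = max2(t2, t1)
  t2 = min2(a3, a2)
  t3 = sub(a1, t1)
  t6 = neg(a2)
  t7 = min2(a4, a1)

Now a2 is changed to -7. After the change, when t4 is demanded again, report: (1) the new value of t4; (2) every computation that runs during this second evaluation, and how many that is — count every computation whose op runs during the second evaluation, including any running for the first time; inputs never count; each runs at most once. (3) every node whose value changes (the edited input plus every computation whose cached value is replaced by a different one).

Initial pass — values computed on the first demand:
  t1 = max2(1, -4) = 1
  t2 = min2(8, 1) = 1
  t4 = max2(1, 1) = 1

Second demand — change propagation:
  t1: re-runs because a2 1->-7; new result -4.
  t2: re-runs because a2 1->-7; new result -7.
  t4: re-runs because t2 1->-7; t1 1->-4; new result -4.

t4 now evaluates to -4.
Run set: t1, t2, t4 (3 run).
Changed values: a2, t1, t2, t4.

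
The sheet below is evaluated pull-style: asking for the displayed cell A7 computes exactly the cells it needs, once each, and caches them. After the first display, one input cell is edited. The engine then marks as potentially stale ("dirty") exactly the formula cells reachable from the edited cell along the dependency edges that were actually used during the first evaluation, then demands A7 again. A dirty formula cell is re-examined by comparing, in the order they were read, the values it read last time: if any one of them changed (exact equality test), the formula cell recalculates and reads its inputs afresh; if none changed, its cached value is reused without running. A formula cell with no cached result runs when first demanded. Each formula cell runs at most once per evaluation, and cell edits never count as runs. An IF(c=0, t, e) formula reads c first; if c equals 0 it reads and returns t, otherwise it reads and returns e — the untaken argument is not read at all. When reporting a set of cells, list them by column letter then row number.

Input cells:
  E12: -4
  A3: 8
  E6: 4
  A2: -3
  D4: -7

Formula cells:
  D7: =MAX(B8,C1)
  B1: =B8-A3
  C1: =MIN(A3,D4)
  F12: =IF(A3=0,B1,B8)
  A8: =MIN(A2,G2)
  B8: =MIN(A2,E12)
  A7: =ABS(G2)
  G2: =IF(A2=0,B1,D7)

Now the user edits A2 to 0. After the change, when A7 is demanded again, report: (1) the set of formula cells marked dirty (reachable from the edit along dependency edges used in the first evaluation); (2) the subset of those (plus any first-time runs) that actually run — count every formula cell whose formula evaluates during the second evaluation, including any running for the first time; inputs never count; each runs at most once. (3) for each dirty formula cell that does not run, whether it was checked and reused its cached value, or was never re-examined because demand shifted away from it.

First demand of the output computes:
  B8 = MIN(-3, -4) = -4
  C1 = MIN(8, -7) = -7
  D7 = MAX(-4, -7) = -4
  G2 = IF(A2=0: A2=-3 -> else branch D7) = -4
  A7 = ABS(-4) = 4

After the edit, cleaning proceeds:
  B8: a read changed (A2 -3->0) — executes, giving -4 — identical to its old value.
  B1: had never run; runs now, result -12.
  D7: stays stale; no demand reaches it after the flip.
  G2: a read changed (A2 -3->0) — executes, giving -12.
  A7: a read changed (G2 -4->-12) — executes, giving 12.

Note the branch switch — demand abandons D7, which is never re-examined.

The edit dirties: A7, B8, D7, G2.
4 formula cells run: A7, B1, B8, G2.
Unvisited dirty nodes (no longer demanded): D7.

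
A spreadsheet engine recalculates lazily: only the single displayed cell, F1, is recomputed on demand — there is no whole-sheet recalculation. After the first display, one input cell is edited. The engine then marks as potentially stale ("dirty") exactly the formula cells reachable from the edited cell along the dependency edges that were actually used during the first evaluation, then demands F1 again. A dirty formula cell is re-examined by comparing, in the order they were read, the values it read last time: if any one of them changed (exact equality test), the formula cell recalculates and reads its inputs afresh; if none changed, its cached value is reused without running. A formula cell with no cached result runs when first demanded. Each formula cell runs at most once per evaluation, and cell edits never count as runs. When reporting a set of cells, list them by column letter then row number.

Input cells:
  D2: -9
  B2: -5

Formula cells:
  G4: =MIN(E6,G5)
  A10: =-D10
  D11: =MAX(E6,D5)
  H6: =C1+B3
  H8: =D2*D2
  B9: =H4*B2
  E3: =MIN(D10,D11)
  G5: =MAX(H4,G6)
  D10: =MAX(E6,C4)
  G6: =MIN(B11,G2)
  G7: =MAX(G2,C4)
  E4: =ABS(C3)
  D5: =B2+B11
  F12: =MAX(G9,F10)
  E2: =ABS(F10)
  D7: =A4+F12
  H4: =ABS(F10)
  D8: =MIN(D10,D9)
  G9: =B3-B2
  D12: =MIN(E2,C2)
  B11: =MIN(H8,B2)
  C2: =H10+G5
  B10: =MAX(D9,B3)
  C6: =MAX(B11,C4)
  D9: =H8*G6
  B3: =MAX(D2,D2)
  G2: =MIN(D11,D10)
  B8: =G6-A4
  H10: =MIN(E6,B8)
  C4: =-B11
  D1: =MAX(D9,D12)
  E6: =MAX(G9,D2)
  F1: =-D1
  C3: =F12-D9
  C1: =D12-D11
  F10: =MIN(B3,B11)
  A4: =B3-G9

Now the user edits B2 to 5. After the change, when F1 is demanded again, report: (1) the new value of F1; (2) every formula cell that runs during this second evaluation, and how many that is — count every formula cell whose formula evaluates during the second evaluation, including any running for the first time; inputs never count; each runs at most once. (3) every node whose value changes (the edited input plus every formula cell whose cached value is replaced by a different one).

New value of F1: 1.
Formula cells that run: A4, B8, B11, C2, C4, D1, D5, D10, D11, D12, E6, F1, F10, G2, G6, G9, H10 — 17 in total.
Values that change: A4, B2, B8, B11, C2, C4, D1, D5, D10, D11, D12, E6, F1, G2, G9, H10.
Key observation: the cutoff stops propagation at H4 — its inputs' values are unchanged, so it reuses its cache.

First evaluation (everything demanded from the output):
  B3 = MAX(-9, -9) = -9
  G9 = -9 - -5 = -4
  A4 = -9 - -4 = -5
  E6 = MAX(-4, -9) = -4
  H8 = -9 * -9 = 81
  B11 = MIN(81, -5) = -5
  C4 = -(-5) = 5
  D5 = -5 + -5 = -10
  D10 = MAX(-4, 5) = 5
  D11 = MAX(-4, -10) = -4
  F10 = MIN(-9, -5) = -9
  E2 = ABS(-9) = 9
  G2 = MIN(-4, 5) = -4
  G6 = MIN(-5, -4) = -5
  B8 = -5 - -5 = 0
  D9 = 81 * -5 = -405
  H4 = ABS(-9) = 9
  G5 = MAX(9, -5) = 9
  H10 = MIN(-4, 0) = -4
  C2 = -4 + 9 = 5
  D12 = MIN(9, 5) = 5
  D1 = MAX(-405, 5) = 5
  F1 = -(5) = -5

Propagation after the edit:
  B11: runs — B2 -5->5; result 5.
  C4: runs — B11 -5->5; result -5.
  D5: runs — B2 -5->5; B11 -5->5; result 10.
  F10: runs — B11 -5->5; result -9 (same value as before).
  E2: checked — values it read are unchanged (F10 unchanged); reused cached 9 without running.
  G9: runs — B2 -5->5; result -14.
  A4: runs — G9 -4->-14; result 5.
  E6: runs — G9 -4->-14; result -9.
  D10: runs — E6 -4->-9; C4 5->-5; result -5.
  D11: runs — E6 -4->-9; D5 -10->10; result 10.
  G2: runs — D11 -4->10; D10 5->-5; result -5.
  G6: runs — B11 -5->5; G2 -4->-5; result -5 (same value as before).
  B8: runs — A4 -5->5; result -10.
  D9: checked — values it read are unchanged (H8 unchanged, G6 unchanged); reused cached -405 without running.
  H4: checked — values it read are unchanged (F10 unchanged); reused cached 9 without running.
  G5: checked — values it read are unchanged (H4 unchanged, G6 unchanged); reused cached 9 without running.
  H10: runs — E6 -4->-9; B8 0->-10; result -10.
  C2: runs — H10 -4->-10; result -1.
  D12: runs — C2 5->-1; result -1.
  D1: runs — D12 5->-1; result -1.
  F1: runs — D1 5->-1; result 1.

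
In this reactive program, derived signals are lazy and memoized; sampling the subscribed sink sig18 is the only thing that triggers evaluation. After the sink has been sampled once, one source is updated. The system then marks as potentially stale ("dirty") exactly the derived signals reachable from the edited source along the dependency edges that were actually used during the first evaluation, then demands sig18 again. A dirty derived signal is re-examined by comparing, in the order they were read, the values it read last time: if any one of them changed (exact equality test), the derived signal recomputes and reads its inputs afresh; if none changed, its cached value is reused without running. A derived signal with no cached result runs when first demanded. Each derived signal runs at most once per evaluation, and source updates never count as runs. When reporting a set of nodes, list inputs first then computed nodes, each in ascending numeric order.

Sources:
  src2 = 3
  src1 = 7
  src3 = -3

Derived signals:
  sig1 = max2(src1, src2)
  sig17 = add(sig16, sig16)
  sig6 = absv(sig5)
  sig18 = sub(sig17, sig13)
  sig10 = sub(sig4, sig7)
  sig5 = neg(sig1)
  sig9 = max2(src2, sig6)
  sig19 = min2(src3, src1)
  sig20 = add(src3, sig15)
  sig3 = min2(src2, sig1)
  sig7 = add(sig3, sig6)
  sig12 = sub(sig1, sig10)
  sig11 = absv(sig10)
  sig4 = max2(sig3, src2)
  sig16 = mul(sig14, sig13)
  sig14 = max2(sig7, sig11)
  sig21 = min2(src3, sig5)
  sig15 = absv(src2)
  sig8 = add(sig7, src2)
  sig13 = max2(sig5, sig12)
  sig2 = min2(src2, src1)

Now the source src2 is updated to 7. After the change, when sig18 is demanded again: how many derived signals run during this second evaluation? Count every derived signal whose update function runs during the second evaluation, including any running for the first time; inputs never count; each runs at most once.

9 derived signals run: sig1, sig3, sig4, sig7, sig10, sig14, sig16, sig17, sig18.
Note where the cutoff bites: sig5 is checked, finds nothing changed, and keeps its cache.

First demand of the output computes:
  sig1 = max2(7, 3) = 7
  sig3 = min2(3, 7) = 3
  sig4 = max2(3, 3) = 3
  sig5 = neg(7) = -7
  sig6 = absv(-7) = 7
  sig7 = add(3, 7) = 10
  sig10 = sub(3, 10) = -7
  sig11 = absv(-7) = 7
  sig12 = sub(7, -7) = 14
  sig13 = max2(-7, 14) = 14
  sig14 = max2(10, 7) = 10
  sig16 = mul(10, 14) = 140
  sig17 = add(140, 140) = 280
  sig18 = sub(280, 14) = 266

After the edit, cleaning proceeds:
  sig1: a read changed (src2 3->7) — executes, giving 7 — identical to its old value.
  sig3: a read changed (src2 3->7) — executes, giving 7.
  sig4: a read changed (sig3 3->7; src2 3->7) — executes, giving 7.
  sig5: dirty, but its reads are unchanged (sig1 unchanged); cached -7 stands.
  sig6: dirty, but its reads are unchanged (sig5 unchanged); cached 7 stands.
  sig7: a read changed (sig3 3->7) — executes, giving 14.
  sig10: a read changed (sig4 3->7; sig7 10->14) — executes, giving -7 — identical to its old value.
  sig11: dirty, but its reads are unchanged (sig10 unchanged); cached 7 stands.
  sig12: dirty, but its reads are unchanged (sig1 unchanged, sig10 unchanged); cached 14 stands.
  sig13: dirty, but its reads are unchanged (sig5 unchanged, sig12 unchanged); cached 14 stands.
  sig14: a read changed (sig7 10->14) — executes, giving 14.
  sig16: a read changed (sig14 10->14) — executes, giving 196.
  sig17: a read changed (sig16 140->196; sig16 140->196) — executes, giving 392.
  sig18: a read changed (sig17 280->392) — executes, giving 378.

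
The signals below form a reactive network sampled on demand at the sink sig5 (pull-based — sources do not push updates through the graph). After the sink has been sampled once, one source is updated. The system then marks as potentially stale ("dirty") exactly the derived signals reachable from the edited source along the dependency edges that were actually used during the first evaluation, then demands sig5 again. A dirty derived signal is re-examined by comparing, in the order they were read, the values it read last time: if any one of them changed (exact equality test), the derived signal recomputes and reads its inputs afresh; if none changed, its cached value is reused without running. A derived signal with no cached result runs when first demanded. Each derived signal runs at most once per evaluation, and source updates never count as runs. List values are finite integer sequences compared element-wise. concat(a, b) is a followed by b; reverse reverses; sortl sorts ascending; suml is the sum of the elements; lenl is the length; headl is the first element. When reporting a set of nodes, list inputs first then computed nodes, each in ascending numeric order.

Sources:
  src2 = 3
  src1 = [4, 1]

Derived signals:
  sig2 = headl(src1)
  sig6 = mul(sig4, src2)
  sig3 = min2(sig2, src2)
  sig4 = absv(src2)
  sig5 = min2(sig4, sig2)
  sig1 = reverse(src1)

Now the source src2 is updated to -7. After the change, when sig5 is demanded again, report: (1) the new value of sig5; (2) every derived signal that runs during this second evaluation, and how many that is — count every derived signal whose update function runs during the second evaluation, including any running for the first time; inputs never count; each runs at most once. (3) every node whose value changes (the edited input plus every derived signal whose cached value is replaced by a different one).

sig5 now evaluates to 4.
Run set: sig4, sig5 (2 run).
Changed values: src2, sig4, sig5.

Initial pass — values computed on the first demand:
  sig2 = headl([4, 1]) = 4
  sig4 = absv(3) = 3
  sig5 = min2(3, 4) = 3

Second demand — change propagation:
  sig4: re-runs because src2 3->-7; new result 7.
  sig5: re-runs because sig4 3->7; new result 4.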